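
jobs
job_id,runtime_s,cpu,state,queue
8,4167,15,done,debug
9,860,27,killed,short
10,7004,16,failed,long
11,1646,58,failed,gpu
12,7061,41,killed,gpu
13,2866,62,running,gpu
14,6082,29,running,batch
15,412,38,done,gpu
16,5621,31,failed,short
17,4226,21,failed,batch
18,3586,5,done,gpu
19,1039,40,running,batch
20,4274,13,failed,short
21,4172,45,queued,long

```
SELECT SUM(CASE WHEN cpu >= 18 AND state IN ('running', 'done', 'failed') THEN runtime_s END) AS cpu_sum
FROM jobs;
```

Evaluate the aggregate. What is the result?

21892

job_id=8: ✗
job_id=9: ✗
job_id=10: ✗
job_id=11: ✓ → 1646
job_id=12: ✗
job_id=13: ✓ → 2866
job_id=14: ✓ → 6082
job_id=15: ✓ → 412
job_id=16: ✓ → 5621
job_id=17: ✓ → 4226
job_id=18: ✗
job_id=19: ✓ → 1039
job_id=20: ✗
job_id=21: ✗
cpu_sum = 1646 + 2866 + 6082 + 412 + 5621 + 4226 + 1039 = 21892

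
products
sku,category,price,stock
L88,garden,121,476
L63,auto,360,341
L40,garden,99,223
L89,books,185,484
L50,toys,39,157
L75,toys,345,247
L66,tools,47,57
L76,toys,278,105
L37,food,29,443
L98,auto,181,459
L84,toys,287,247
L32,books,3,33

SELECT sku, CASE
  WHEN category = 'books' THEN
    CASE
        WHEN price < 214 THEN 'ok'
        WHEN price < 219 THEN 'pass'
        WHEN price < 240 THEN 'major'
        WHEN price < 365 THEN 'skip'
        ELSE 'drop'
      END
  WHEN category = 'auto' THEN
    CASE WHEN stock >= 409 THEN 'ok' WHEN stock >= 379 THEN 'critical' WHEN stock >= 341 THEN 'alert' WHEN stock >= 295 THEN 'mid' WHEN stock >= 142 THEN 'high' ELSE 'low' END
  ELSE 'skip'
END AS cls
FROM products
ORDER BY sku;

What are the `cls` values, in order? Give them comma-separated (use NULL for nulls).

sku=L32: category='books' → inner[price < 214] → ok
sku=L37: category='food' → outer ELSE → skip
sku=L40: category='garden' → outer ELSE → skip
sku=L50: category='toys' → outer ELSE → skip
sku=L63: category='auto' → inner[stock >= 341] → alert
sku=L66: category='tools' → outer ELSE → skip
sku=L75: category='toys' → outer ELSE → skip
sku=L76: category='toys' → outer ELSE → skip
sku=L84: category='toys' → outer ELSE → skip
sku=L88: category='garden' → outer ELSE → skip
sku=L89: category='books' → inner[price < 214] → ok
sku=L98: category='auto' → inner[stock >= 409] → ok

ok, skip, skip, skip, alert, skip, skip, skip, skip, skip, ok, ok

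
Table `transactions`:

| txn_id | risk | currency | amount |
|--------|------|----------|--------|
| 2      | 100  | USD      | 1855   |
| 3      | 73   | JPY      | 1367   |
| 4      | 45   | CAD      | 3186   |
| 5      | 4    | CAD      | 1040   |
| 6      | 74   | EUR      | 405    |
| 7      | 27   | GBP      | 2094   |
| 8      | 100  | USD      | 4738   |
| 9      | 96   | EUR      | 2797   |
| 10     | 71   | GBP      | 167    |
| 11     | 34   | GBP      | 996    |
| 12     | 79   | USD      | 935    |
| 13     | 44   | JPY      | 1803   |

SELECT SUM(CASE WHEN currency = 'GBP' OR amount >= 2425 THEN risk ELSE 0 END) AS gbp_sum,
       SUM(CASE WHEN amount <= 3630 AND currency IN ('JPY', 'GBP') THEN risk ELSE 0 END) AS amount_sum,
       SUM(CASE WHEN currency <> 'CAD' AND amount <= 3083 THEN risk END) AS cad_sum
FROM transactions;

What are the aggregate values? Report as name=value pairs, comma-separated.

gbp_sum=373, amount_sum=249, cad_sum=598

[gbp_sum: currency = 'GBP' OR amount >= 2425]
txn_id=2: ✗
txn_id=3: ✗
txn_id=4: ✓ → 45
txn_id=5: ✗
txn_id=6: ✗
txn_id=7: ✓ → 27
txn_id=8: ✓ → 100
txn_id=9: ✓ → 96
txn_id=10: ✓ → 71
txn_id=11: ✓ → 34
txn_id=12: ✗
txn_id=13: ✗
gbp_sum = 45 + 27 + 100 + 96 + 71 + 34 = 373
—
[amount_sum: amount <= 3630 AND currency IN ('JPY', 'GBP')]
txn_id=2: ✗
txn_id=3: ✓ → 73
txn_id=4: ✗
txn_id=5: ✗
txn_id=6: ✗
txn_id=7: ✓ → 27
txn_id=8: ✗
txn_id=9: ✗
txn_id=10: ✓ → 71
txn_id=11: ✓ → 34
txn_id=12: ✗
txn_id=13: ✓ → 44
amount_sum = 73 + 27 + 71 + 34 + 44 = 249
—
[cad_sum: currency <> 'CAD' AND amount <= 3083]
txn_id=2: ✓ → 100
txn_id=3: ✓ → 73
txn_id=4: ✗
txn_id=5: ✗
txn_id=6: ✓ → 74
txn_id=7: ✓ → 27
txn_id=8: ✗
txn_id=9: ✓ → 96
txn_id=10: ✓ → 71
txn_id=11: ✓ → 34
txn_id=12: ✓ → 79
txn_id=13: ✓ → 44
cad_sum = 100 + 73 + 74 + 27 + 96 + 71 + 34 + 79 + 44 = 598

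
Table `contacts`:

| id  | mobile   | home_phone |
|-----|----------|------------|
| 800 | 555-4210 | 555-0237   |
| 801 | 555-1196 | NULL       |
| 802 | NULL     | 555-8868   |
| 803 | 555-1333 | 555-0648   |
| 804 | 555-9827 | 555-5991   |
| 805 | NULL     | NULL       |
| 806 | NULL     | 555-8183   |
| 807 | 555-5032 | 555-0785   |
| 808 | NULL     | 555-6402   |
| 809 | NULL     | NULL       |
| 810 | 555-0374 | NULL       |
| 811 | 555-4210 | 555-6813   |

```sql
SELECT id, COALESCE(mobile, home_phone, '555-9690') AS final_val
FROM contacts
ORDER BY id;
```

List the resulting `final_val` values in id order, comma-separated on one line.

id=800: mobile=555-4210 → 555-4210
id=801: mobile=555-1196 → 555-1196
id=802: mobile=NULL, home_phone=555-8868 → 555-8868
id=803: mobile=555-1333 → 555-1333
id=804: mobile=555-9827 → 555-9827
id=805: mobile=NULL, home_phone=NULL, → literal 555-9690 → 555-9690
id=806: mobile=NULL, home_phone=555-8183 → 555-8183
id=807: mobile=555-5032 → 555-5032
id=808: mobile=NULL, home_phone=555-6402 → 555-6402
id=809: mobile=NULL, home_phone=NULL, → literal 555-9690 → 555-9690
id=810: mobile=555-0374 → 555-0374
id=811: mobile=555-4210 → 555-4210

555-4210, 555-1196, 555-8868, 555-1333, 555-9827, 555-9690, 555-8183, 555-5032, 555-6402, 555-9690, 555-0374, 555-4210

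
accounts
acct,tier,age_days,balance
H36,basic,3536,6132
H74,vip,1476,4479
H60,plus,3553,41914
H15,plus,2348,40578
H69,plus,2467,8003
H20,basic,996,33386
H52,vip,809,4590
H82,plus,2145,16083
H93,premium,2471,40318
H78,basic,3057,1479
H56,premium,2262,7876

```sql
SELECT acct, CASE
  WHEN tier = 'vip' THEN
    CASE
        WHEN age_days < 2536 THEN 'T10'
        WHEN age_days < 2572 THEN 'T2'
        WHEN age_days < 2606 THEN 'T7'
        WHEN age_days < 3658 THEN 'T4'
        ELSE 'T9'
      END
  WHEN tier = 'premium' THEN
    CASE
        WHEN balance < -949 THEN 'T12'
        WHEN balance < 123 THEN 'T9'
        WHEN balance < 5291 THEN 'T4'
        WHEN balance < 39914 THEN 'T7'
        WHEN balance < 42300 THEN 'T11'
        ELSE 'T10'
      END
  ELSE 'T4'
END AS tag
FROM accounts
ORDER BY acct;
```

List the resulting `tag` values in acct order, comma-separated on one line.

T4, T4, T4, T10, T7, T4, T4, T10, T4, T4, T11

acct=H15: tier='plus' → outer ELSE → T4
acct=H20: tier='basic' → outer ELSE → T4
acct=H36: tier='basic' → outer ELSE → T4
acct=H52: tier='vip' → inner[age_days < 2536] → T10
acct=H56: tier='premium' → inner[balance < 39914] → T7
acct=H60: tier='plus' → outer ELSE → T4
acct=H69: tier='plus' → outer ELSE → T4
acct=H74: tier='vip' → inner[age_days < 2536] → T10
acct=H78: tier='basic' → outer ELSE → T4
acct=H82: tier='plus' → outer ELSE → T4
acct=H93: tier='premium' → inner[balance < 42300] → T11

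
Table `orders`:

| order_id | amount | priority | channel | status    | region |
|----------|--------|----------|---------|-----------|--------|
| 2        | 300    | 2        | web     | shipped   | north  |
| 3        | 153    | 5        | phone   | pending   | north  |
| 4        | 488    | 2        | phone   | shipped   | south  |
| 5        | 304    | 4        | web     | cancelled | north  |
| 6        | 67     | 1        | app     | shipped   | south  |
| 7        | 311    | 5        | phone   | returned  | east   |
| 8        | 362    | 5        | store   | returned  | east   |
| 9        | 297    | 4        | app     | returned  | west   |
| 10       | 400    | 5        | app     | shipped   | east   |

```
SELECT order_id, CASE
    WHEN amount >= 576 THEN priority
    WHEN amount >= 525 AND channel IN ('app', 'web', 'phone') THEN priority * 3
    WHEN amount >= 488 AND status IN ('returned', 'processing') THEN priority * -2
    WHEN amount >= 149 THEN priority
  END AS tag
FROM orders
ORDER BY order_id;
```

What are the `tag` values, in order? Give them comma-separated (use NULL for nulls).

order_id=2: amount >= 149 → 2
order_id=3: amount >= 149 → 5
order_id=4: amount >= 149 → 2
order_id=5: amount >= 149 → 4
order_id=6: (no match → NULL) → NULL
order_id=7: amount >= 149 → 5
order_id=8: amount >= 149 → 5
order_id=9: amount >= 149 → 4
order_id=10: amount >= 149 → 5

2, 5, 2, 4, NULL, 5, 5, 4, 5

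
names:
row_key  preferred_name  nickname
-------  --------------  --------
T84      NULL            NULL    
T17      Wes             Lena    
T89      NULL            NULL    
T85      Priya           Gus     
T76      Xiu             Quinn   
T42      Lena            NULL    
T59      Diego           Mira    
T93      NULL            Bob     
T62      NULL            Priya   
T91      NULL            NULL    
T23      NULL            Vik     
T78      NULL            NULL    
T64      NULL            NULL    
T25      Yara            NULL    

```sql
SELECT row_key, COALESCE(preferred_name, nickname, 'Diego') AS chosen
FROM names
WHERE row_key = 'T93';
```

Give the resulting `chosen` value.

row_key = T93: preferred_name=NULL, nickname=Bob.
preferred_name=NULL, nickname=Bob → Bob

Bob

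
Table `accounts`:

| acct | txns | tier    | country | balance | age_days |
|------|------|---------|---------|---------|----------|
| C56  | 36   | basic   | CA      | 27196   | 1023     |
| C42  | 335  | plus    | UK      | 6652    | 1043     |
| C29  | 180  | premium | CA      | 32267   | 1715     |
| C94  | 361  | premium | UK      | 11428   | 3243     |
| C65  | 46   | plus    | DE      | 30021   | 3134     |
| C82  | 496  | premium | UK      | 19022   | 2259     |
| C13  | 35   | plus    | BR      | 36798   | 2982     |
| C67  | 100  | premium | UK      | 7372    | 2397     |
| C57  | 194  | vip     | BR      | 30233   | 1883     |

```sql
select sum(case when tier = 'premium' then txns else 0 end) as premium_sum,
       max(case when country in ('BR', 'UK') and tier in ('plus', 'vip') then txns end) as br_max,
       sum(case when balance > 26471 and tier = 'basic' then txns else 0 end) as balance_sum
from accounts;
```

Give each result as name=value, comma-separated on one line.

premium_sum=1137, br_max=335, balance_sum=36

[premium_sum: tier = 'premium']
acct=C56: ✗
acct=C42: ✗
acct=C29: ✓ → 180
acct=C94: ✓ → 361
acct=C65: ✗
acct=C82: ✓ → 496
acct=C13: ✗
acct=C67: ✓ → 100
acct=C57: ✗
premium_sum = 180 + 361 + 496 + 100 = 1137
—
[br_max: country in ('BR', 'UK') and tier in ('plus', 'vip')]
acct=C56: ✗
acct=C42: ✓ → 335
acct=C29: ✗
acct=C94: ✗
acct=C65: ✗
acct=C82: ✗
acct=C13: ✓ → 35
acct=C67: ✗
acct=C57: ✓ → 194
br_max = MAX(335, 35, 194) = 335
—
[balance_sum: balance > 26471 and tier = 'basic']
acct=C56: ✓ → 36
acct=C42: ✗
acct=C29: ✗
acct=C94: ✗
acct=C65: ✗
acct=C82: ✗
acct=C13: ✗
acct=C67: ✗
acct=C57: ✗
balance_sum = 36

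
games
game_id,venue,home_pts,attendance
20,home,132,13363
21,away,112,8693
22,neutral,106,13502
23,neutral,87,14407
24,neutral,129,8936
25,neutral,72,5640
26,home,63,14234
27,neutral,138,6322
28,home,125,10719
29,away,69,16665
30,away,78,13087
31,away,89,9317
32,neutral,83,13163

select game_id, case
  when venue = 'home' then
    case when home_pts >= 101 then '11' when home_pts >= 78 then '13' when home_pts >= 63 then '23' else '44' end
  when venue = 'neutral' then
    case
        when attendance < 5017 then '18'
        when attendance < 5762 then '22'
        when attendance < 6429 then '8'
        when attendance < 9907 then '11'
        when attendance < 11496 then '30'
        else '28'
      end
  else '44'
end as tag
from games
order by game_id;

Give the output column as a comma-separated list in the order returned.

11, 44, 28, 28, 11, 22, 23, 8, 11, 44, 44, 44, 28

game_id=20: venue='home' → inner[home_pts >= 101] → 11
game_id=21: venue='away' → outer ELSE → 44
game_id=22: venue='neutral' → inner[ELSE] → 28
game_id=23: venue='neutral' → inner[ELSE] → 28
game_id=24: venue='neutral' → inner[attendance < 9907] → 11
game_id=25: venue='neutral' → inner[attendance < 5762] → 22
game_id=26: venue='home' → inner[home_pts >= 63] → 23
game_id=27: venue='neutral' → inner[attendance < 6429] → 8
game_id=28: venue='home' → inner[home_pts >= 101] → 11
game_id=29: venue='away' → outer ELSE → 44
game_id=30: venue='away' → outer ELSE → 44
game_id=31: venue='away' → outer ELSE → 44
game_id=32: venue='neutral' → inner[ELSE] → 28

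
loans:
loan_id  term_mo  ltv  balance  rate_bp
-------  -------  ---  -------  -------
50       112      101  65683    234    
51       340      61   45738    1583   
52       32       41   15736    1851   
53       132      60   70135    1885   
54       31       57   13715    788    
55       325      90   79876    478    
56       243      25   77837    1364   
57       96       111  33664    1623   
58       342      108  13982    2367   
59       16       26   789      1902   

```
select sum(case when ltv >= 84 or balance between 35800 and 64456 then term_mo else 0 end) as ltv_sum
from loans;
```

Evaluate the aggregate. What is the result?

loan_id=50: ✓ → 112
loan_id=51: ✓ → 340
loan_id=52: ✗
loan_id=53: ✗
loan_id=54: ✗
loan_id=55: ✓ → 325
loan_id=56: ✗
loan_id=57: ✓ → 96
loan_id=58: ✓ → 342
loan_id=59: ✗
ltv_sum = 112 + 340 + 325 + 96 + 342 = 1215

1215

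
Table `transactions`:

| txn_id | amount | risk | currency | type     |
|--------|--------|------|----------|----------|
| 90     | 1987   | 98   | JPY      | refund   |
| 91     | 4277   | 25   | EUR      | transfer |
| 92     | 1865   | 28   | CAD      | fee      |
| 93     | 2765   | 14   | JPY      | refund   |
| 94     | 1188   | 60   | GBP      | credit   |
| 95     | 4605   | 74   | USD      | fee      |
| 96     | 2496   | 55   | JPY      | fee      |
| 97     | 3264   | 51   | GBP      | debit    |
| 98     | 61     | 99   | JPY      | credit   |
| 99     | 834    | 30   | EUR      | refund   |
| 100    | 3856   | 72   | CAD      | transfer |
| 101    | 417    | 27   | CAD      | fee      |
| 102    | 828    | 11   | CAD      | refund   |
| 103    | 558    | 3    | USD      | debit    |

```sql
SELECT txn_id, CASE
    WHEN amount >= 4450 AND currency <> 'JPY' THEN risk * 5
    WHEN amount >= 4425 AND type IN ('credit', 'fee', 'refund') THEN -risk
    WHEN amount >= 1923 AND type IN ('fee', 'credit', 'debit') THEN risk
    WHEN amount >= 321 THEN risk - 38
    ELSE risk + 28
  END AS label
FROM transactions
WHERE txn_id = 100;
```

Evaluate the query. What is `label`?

txn_id = 100: amount=3856, risk=72, currency=CAD, type=transfer.
amount >= 4450 AND currency <> 'JPY' → false
amount >= 4425 AND type IN ('credit', 'fee', 'refund') → false
amount >= 1923 AND type IN ('fee', 'credit', 'debit') → false
amount >= 321 → true → 34

34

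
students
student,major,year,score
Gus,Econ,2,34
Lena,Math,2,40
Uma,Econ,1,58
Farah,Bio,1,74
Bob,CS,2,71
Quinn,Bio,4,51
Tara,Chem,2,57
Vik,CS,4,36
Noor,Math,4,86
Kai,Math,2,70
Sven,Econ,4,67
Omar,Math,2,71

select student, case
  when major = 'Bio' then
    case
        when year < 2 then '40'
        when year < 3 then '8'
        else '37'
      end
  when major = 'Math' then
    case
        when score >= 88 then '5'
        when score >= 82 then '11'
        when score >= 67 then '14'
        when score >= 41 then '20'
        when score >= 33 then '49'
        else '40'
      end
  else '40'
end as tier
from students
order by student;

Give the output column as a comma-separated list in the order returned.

40, 40, 40, 14, 49, 11, 14, 37, 40, 40, 40, 40

student=Bob: major='CS' → outer ELSE → 40
student=Farah: major='Bio' → inner[year < 2] → 40
student=Gus: major='Econ' → outer ELSE → 40
student=Kai: major='Math' → inner[score >= 67] → 14
student=Lena: major='Math' → inner[score >= 33] → 49
student=Noor: major='Math' → inner[score >= 82] → 11
student=Omar: major='Math' → inner[score >= 67] → 14
student=Quinn: major='Bio' → inner[ELSE] → 37
student=Sven: major='Econ' → outer ELSE → 40
student=Tara: major='Chem' → outer ELSE → 40
student=Uma: major='Econ' → outer ELSE → 40
student=Vik: major='CS' → outer ELSE → 40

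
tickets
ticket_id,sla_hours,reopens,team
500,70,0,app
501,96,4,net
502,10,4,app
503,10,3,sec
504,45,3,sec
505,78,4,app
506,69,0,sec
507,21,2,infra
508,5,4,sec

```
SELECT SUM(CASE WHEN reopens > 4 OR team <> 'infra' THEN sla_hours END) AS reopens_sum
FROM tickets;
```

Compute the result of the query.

ticket_id=500: ✓ → 70
ticket_id=501: ✓ → 96
ticket_id=502: ✓ → 10
ticket_id=503: ✓ → 10
ticket_id=504: ✓ → 45
ticket_id=505: ✓ → 78
ticket_id=506: ✓ → 69
ticket_id=507: ✗
ticket_id=508: ✓ → 5
reopens_sum = 70 + 96 + 10 + 10 + 45 + 78 + 69 + 5 = 383

383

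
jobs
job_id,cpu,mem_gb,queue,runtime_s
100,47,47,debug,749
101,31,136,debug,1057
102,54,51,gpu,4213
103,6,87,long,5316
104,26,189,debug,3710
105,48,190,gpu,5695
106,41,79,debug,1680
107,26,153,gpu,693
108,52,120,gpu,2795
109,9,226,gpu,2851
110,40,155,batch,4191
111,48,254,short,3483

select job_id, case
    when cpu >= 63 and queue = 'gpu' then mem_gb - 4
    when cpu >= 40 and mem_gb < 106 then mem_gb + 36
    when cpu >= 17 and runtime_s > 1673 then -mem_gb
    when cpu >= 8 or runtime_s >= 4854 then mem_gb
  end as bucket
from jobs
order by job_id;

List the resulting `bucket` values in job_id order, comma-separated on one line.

job_id=100: cpu >= 40 and mem_gb < 106 → 83
job_id=101: cpu >= 8 or runtime_s >= 4854 → 136
job_id=102: cpu >= 40 and mem_gb < 106 → 87
job_id=103: cpu >= 8 or runtime_s >= 4854 → 87
job_id=104: cpu >= 17 and runtime_s > 1673 → -189
job_id=105: cpu >= 17 and runtime_s > 1673 → -190
job_id=106: cpu >= 40 and mem_gb < 106 → 115
job_id=107: cpu >= 8 or runtime_s >= 4854 → 153
job_id=108: cpu >= 17 and runtime_s > 1673 → -120
job_id=109: cpu >= 8 or runtime_s >= 4854 → 226
job_id=110: cpu >= 17 and runtime_s > 1673 → -155
job_id=111: cpu >= 17 and runtime_s > 1673 → -254

83, 136, 87, 87, -189, -190, 115, 153, -120, 226, -155, -254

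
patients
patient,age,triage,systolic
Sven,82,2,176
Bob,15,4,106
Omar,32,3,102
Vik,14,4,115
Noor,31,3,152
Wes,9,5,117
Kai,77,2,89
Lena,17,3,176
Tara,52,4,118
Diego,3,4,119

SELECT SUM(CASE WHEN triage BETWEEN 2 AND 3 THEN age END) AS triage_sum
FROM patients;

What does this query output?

patient=Sven: ✓ → 82
patient=Bob: ✗
patient=Omar: ✓ → 32
patient=Vik: ✗
patient=Noor: ✓ → 31
patient=Wes: ✗
patient=Kai: ✓ → 77
patient=Lena: ✓ → 17
patient=Tara: ✗
patient=Diego: ✗
triage_sum = 82 + 32 + 31 + 77 + 17 = 239

239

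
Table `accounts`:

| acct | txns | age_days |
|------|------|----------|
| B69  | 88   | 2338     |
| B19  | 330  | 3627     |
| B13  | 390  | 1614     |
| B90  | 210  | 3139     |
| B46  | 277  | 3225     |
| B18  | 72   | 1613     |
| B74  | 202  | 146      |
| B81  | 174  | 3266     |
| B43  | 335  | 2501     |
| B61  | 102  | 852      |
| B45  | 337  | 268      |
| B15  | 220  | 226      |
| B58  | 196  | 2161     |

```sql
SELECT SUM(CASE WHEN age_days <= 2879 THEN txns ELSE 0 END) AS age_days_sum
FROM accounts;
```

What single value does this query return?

1942

acct=B69: ✓ → 88
acct=B19: ✗
acct=B13: ✓ → 390
acct=B90: ✗
acct=B46: ✗
acct=B18: ✓ → 72
acct=B74: ✓ → 202
acct=B81: ✗
acct=B43: ✓ → 335
acct=B61: ✓ → 102
acct=B45: ✓ → 337
acct=B15: ✓ → 220
acct=B58: ✓ → 196
age_days_sum = 88 + 390 + 72 + 202 + 335 + 102 + 337 + 220 + 196 = 1942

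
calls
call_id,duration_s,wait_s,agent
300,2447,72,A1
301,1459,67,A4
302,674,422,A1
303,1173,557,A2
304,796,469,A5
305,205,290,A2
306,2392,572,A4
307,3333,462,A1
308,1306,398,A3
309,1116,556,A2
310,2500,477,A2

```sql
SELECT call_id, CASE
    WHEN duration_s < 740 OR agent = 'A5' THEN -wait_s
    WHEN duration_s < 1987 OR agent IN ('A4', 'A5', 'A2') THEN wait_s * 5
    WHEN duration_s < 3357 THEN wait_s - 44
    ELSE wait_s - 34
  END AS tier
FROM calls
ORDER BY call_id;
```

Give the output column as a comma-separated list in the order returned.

28, 335, -422, 2785, -469, -290, 2860, 418, 1990, 2780, 2385

call_id=300: duration_s < 3357 → 28
call_id=301: duration_s < 1987 OR agent IN ('A4', 'A5', 'A2') → 335
call_id=302: duration_s < 740 OR agent = 'A5' → -422
call_id=303: duration_s < 1987 OR agent IN ('A4', 'A5', 'A2') → 2785
call_id=304: duration_s < 740 OR agent = 'A5' → -469
call_id=305: duration_s < 740 OR agent = 'A5' → -290
call_id=306: duration_s < 1987 OR agent IN ('A4', 'A5', 'A2') → 2860
call_id=307: duration_s < 3357 → 418
call_id=308: duration_s < 1987 OR agent IN ('A4', 'A5', 'A2') → 1990
call_id=309: duration_s < 1987 OR agent IN ('A4', 'A5', 'A2') → 2780
call_id=310: duration_s < 1987 OR agent IN ('A4', 'A5', 'A2') → 2385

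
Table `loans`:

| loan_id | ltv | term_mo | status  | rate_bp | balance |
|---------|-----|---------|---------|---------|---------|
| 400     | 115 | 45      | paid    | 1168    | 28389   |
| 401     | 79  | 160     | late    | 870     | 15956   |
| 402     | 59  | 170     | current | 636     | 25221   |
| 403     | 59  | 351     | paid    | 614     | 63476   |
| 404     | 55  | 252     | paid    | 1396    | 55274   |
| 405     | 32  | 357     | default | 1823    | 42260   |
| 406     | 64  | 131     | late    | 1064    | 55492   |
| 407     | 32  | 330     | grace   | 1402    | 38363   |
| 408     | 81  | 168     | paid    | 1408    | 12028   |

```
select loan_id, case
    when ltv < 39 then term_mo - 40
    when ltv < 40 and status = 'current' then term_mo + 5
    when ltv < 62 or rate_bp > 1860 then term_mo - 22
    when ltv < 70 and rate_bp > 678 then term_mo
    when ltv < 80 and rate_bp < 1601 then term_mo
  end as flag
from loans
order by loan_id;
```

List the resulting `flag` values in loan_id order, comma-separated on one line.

loan_id=400: (no match → NULL) → NULL
loan_id=401: ltv < 80 and rate_bp < 1601 → 160
loan_id=402: ltv < 62 or rate_bp > 1860 → 148
loan_id=403: ltv < 62 or rate_bp > 1860 → 329
loan_id=404: ltv < 62 or rate_bp > 1860 → 230
loan_id=405: ltv < 39 → 317
loan_id=406: ltv < 70 and rate_bp > 678 → 131
loan_id=407: ltv < 39 → 290
loan_id=408: (no match → NULL) → NULL

NULL, 160, 148, 329, 230, 317, 131, 290, NULL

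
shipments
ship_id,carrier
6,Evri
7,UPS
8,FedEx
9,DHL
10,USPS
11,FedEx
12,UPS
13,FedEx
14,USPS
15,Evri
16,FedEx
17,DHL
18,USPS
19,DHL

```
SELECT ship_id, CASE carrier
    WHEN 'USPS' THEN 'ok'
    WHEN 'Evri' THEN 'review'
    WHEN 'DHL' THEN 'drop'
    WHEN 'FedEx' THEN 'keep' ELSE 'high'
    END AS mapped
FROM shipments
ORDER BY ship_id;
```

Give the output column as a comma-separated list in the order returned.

review, high, keep, drop, ok, keep, high, keep, ok, review, keep, drop, ok, drop

ship_id=6: carrier='Evri' → review
ship_id=7: ELSE → high
ship_id=8: carrier='FedEx' → keep
ship_id=9: carrier='DHL' → drop
ship_id=10: carrier='USPS' → ok
ship_id=11: carrier='FedEx' → keep
ship_id=12: ELSE → high
ship_id=13: carrier='FedEx' → keep
ship_id=14: carrier='USPS' → ok
ship_id=15: carrier='Evri' → review
ship_id=16: carrier='FedEx' → keep
ship_id=17: carrier='DHL' → drop
ship_id=18: carrier='USPS' → ok
ship_id=19: carrier='DHL' → drop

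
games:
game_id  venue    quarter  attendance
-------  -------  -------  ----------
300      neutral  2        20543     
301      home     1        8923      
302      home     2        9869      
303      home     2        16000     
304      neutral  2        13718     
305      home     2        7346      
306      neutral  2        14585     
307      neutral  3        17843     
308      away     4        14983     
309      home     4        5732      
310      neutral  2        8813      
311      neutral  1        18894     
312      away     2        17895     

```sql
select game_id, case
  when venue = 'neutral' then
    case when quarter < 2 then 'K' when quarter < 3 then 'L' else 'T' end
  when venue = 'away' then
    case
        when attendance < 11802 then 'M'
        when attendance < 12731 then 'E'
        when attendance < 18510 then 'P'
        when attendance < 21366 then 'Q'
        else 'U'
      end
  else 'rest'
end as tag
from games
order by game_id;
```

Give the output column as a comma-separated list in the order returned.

L, rest, rest, rest, L, rest, L, T, P, rest, L, K, P

game_id=300: venue='neutral' → inner[quarter < 3] → L
game_id=301: venue='home' → outer ELSE → rest
game_id=302: venue='home' → outer ELSE → rest
game_id=303: venue='home' → outer ELSE → rest
game_id=304: venue='neutral' → inner[quarter < 3] → L
game_id=305: venue='home' → outer ELSE → rest
game_id=306: venue='neutral' → inner[quarter < 3] → L
game_id=307: venue='neutral' → inner[ELSE] → T
game_id=308: venue='away' → inner[attendance < 18510] → P
game_id=309: venue='home' → outer ELSE → rest
game_id=310: venue='neutral' → inner[quarter < 3] → L
game_id=311: venue='neutral' → inner[quarter < 2] → K
game_id=312: venue='away' → inner[attendance < 18510] → P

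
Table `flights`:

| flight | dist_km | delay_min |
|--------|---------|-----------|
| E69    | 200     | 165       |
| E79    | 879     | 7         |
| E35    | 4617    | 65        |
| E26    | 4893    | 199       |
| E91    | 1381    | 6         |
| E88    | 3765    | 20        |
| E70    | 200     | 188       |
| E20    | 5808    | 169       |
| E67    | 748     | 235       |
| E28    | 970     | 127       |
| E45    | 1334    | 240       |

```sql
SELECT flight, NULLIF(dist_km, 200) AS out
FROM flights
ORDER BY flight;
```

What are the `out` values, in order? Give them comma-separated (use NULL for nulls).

flight=E20: dist_km=5808 vs 200: differ → 5808
flight=E26: dist_km=4893 vs 200: differ → 4893
flight=E28: dist_km=970 vs 200: differ → 970
flight=E35: dist_km=4617 vs 200: differ → 4617
flight=E45: dist_km=1334 vs 200: differ → 1334
flight=E67: dist_km=748 vs 200: differ → 748
flight=E69: dist_km=200 vs 200: equal → NULL
flight=E70: dist_km=200 vs 200: equal → NULL
flight=E79: dist_km=879 vs 200: differ → 879
flight=E88: dist_km=3765 vs 200: differ → 3765
flight=E91: dist_km=1381 vs 200: differ → 1381

5808, 4893, 970, 4617, 1334, 748, NULL, NULL, 879, 3765, 1381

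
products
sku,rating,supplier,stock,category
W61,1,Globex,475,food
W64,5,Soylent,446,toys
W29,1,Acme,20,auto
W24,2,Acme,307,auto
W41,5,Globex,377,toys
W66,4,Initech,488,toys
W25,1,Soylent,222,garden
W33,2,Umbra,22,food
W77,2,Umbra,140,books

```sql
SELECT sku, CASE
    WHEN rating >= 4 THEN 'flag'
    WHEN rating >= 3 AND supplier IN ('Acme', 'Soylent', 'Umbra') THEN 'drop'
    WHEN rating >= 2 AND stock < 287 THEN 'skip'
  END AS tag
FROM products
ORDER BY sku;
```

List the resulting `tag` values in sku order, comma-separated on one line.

sku=W24: (no match → NULL) → NULL
sku=W25: (no match → NULL) → NULL
sku=W29: (no match → NULL) → NULL
sku=W33: rating >= 2 AND stock < 287 → skip
sku=W41: rating >= 4 → flag
sku=W61: (no match → NULL) → NULL
sku=W64: rating >= 4 → flag
sku=W66: rating >= 4 → flag
sku=W77: rating >= 2 AND stock < 287 → skip

NULL, NULL, NULL, skip, flag, NULL, flag, flag, skip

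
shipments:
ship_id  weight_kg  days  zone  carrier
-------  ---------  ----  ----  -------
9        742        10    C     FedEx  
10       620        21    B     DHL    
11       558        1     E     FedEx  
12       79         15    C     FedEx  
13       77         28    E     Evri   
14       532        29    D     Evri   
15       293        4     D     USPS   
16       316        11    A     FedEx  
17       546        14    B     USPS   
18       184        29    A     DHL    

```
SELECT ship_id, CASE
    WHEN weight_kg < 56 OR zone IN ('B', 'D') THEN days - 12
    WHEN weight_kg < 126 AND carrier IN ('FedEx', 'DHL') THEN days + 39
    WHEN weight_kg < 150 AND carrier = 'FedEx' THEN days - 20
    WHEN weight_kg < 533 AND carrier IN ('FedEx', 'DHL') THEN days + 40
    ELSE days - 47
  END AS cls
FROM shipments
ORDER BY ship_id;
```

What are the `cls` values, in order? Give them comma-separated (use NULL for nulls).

ship_id=9: ELSE → -37
ship_id=10: weight_kg < 56 OR zone IN ('B', 'D') → 9
ship_id=11: ELSE → -46
ship_id=12: weight_kg < 126 AND carrier IN ('FedEx', 'DHL') → 54
ship_id=13: ELSE → -19
ship_id=14: weight_kg < 56 OR zone IN ('B', 'D') → 17
ship_id=15: weight_kg < 56 OR zone IN ('B', 'D') → -8
ship_id=16: weight_kg < 533 AND carrier IN ('FedEx', 'DHL') → 51
ship_id=17: weight_kg < 56 OR zone IN ('B', 'D') → 2
ship_id=18: weight_kg < 533 AND carrier IN ('FedEx', 'DHL') → 69

-37, 9, -46, 54, -19, 17, -8, 51, 2, 69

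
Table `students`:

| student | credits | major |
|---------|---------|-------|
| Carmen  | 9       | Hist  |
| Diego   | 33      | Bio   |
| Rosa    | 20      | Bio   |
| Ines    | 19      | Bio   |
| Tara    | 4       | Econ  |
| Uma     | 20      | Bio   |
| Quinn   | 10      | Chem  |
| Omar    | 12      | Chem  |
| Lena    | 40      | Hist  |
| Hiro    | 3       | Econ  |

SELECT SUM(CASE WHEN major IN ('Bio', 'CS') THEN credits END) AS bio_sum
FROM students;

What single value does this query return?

student=Carmen: ✗
student=Diego: ✓ → 33
student=Rosa: ✓ → 20
student=Ines: ✓ → 19
student=Tara: ✗
student=Uma: ✓ → 20
student=Quinn: ✗
student=Omar: ✗
student=Lena: ✗
student=Hiro: ✗
bio_sum = 33 + 20 + 19 + 20 = 92

92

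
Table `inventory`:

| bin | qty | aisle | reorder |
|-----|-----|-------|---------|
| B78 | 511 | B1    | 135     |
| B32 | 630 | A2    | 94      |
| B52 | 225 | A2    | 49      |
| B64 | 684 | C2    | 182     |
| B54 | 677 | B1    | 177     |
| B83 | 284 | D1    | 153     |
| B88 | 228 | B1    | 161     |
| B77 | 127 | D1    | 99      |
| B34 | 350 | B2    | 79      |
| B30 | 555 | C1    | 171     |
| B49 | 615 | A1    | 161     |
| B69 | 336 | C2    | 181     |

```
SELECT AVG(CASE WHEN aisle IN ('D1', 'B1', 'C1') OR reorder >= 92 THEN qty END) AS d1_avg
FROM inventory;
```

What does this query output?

bin=B78: ✓ → 511
bin=B32: ✓ → 630
bin=B52: ✗
bin=B64: ✓ → 684
bin=B54: ✓ → 677
bin=B83: ✓ → 284
bin=B88: ✓ → 228
bin=B77: ✓ → 127
bin=B34: ✗
bin=B30: ✓ → 555
bin=B49: ✓ → 615
bin=B69: ✓ → 336
d1_avg = (511 + 630 + 684 + 677 + 284 + 228 + 127 + 555 + 615 + 336) / 10 = 464.7

464.7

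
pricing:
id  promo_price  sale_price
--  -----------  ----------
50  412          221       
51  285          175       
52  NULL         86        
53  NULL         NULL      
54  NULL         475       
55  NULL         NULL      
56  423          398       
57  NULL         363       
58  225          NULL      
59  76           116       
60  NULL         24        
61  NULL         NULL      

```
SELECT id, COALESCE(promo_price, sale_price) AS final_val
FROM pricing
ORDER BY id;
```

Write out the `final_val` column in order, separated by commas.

412, 285, 86, NULL, 475, NULL, 423, 363, 225, 76, 24, NULL

id=50: promo_price=412 → 412
id=51: promo_price=285 → 285
id=52: promo_price=NULL, sale_price=86 → 86
id=53: promo_price=NULL, sale_price=NULL (all NULL) → NULL
id=54: promo_price=NULL, sale_price=475 → 475
id=55: promo_price=NULL, sale_price=NULL (all NULL) → NULL
id=56: promo_price=423 → 423
id=57: promo_price=NULL, sale_price=363 → 363
id=58: promo_price=225 → 225
id=59: promo_price=76 → 76
id=60: promo_price=NULL, sale_price=24 → 24
id=61: promo_price=NULL, sale_price=NULL (all NULL) → NULL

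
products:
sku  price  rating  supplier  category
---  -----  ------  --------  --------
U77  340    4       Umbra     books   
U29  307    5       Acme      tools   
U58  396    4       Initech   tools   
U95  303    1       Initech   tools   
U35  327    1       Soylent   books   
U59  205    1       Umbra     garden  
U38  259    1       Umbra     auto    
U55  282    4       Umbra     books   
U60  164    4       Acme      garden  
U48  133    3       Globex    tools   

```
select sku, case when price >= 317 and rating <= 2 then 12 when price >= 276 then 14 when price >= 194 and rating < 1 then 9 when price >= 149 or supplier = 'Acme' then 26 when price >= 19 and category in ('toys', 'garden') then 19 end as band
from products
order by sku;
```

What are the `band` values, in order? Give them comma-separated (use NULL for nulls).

14, 12, 26, NULL, 14, 14, 26, 26, 14, 14

sku=U29: price >= 276 → 14
sku=U35: price >= 317 and rating <= 2 → 12
sku=U38: price >= 149 or supplier = 'Acme' → 26
sku=U48: (no match → NULL) → NULL
sku=U55: price >= 276 → 14
sku=U58: price >= 276 → 14
sku=U59: price >= 149 or supplier = 'Acme' → 26
sku=U60: price >= 149 or supplier = 'Acme' → 26
sku=U77: price >= 276 → 14
sku=U95: price >= 276 → 14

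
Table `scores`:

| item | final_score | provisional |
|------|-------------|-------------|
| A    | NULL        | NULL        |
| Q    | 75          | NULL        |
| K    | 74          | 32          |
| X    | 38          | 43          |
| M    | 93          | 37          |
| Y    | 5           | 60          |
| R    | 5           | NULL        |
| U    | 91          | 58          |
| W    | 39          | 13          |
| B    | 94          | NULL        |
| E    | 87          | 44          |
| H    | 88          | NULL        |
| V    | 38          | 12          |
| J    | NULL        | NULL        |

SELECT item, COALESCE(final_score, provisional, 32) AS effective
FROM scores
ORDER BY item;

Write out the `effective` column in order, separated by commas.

item=A: final_score=NULL, provisional=NULL, → literal 32 → 32
item=B: final_score=94 → 94
item=E: final_score=87 → 87
item=H: final_score=88 → 88
item=J: final_score=NULL, provisional=NULL, → literal 32 → 32
item=K: final_score=74 → 74
item=M: final_score=93 → 93
item=Q: final_score=75 → 75
item=R: final_score=5 → 5
item=U: final_score=91 → 91
item=V: final_score=38 → 38
item=W: final_score=39 → 39
item=X: final_score=38 → 38
item=Y: final_score=5 → 5

32, 94, 87, 88, 32, 74, 93, 75, 5, 91, 38, 39, 38, 5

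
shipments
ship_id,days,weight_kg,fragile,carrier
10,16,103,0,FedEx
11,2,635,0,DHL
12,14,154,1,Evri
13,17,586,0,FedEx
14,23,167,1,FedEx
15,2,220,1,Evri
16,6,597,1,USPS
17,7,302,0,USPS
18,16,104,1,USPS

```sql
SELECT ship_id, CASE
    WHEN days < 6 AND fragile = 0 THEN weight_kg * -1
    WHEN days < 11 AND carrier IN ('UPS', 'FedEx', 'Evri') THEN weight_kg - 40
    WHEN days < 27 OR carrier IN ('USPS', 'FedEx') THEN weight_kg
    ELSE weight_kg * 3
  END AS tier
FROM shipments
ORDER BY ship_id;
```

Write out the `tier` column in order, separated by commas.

103, -635, 154, 586, 167, 180, 597, 302, 104

ship_id=10: days < 27 OR carrier IN ('USPS', 'FedEx') → 103
ship_id=11: days < 6 AND fragile = 0 → -635
ship_id=12: days < 27 OR carrier IN ('USPS', 'FedEx') → 154
ship_id=13: days < 27 OR carrier IN ('USPS', 'FedEx') → 586
ship_id=14: days < 27 OR carrier IN ('USPS', 'FedEx') → 167
ship_id=15: days < 11 AND carrier IN ('UPS', 'FedEx', 'Evri') → 180
ship_id=16: days < 27 OR carrier IN ('USPS', 'FedEx') → 597
ship_id=17: days < 27 OR carrier IN ('USPS', 'FedEx') → 302
ship_id=18: days < 27 OR carrier IN ('USPS', 'FedEx') → 104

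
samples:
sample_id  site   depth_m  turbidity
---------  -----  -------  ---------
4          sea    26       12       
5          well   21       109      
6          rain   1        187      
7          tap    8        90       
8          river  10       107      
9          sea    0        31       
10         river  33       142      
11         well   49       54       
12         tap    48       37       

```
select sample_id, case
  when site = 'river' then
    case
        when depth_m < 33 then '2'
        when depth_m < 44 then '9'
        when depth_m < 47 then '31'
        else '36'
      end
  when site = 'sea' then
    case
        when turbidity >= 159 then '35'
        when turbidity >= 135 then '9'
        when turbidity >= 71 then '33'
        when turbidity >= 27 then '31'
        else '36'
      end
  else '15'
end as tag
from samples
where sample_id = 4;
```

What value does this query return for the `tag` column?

36

sample_id = 4: site=sea, depth_m=26, turbidity=12.
site='sea' → inner[ELSE] → 36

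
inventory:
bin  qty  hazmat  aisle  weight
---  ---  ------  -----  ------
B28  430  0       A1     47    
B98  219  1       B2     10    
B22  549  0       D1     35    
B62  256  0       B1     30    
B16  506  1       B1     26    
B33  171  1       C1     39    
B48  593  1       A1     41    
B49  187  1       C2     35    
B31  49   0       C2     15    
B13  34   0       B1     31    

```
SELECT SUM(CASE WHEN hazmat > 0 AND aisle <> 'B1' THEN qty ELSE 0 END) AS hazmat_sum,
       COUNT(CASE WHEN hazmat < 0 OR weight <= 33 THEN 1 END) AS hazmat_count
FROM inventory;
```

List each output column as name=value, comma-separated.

hazmat_sum=1170, hazmat_count=5

[hazmat_sum: hazmat > 0 AND aisle <> 'B1']
bin=B28: ✗
bin=B98: ✓ → 219
bin=B22: ✗
bin=B62: ✗
bin=B16: ✗
bin=B33: ✓ → 171
bin=B48: ✓ → 593
bin=B49: ✓ → 187
bin=B31: ✗
bin=B13: ✗
hazmat_sum = 219 + 171 + 593 + 187 = 1170
—
[hazmat_count: hazmat < 0 OR weight <= 33]
bin=B28: ✗
bin=B98: ✓ → 1
bin=B22: ✗
bin=B62: ✓ → 1
bin=B16: ✓ → 1
bin=B33: ✗
bin=B48: ✗
bin=B49: ✗
bin=B31: ✓ → 1
bin=B13: ✓ → 1
hazmat_count = COUNT(1, 1, 1, 1, 1) = 5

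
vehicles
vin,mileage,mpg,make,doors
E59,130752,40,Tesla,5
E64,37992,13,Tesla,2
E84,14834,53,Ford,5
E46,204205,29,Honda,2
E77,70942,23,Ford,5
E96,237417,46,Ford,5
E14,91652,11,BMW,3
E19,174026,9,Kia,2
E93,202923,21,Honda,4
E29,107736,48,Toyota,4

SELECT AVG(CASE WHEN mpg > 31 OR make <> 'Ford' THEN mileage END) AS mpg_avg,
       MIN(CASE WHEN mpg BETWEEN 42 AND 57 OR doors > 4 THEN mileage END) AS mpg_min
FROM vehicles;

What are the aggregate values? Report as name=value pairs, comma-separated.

mpg_avg=133504.1111111111, mpg_min=14834

[mpg_avg: mpg > 31 OR make <> 'Ford']
vin=E59: ✓ → 130752
vin=E64: ✓ → 37992
vin=E84: ✓ → 14834
vin=E46: ✓ → 204205
vin=E77: ✗
vin=E96: ✓ → 237417
vin=E14: ✓ → 91652
vin=E19: ✓ → 174026
vin=E93: ✓ → 202923
vin=E29: ✓ → 107736
mpg_avg = (130752 + 37992 + 14834 + 204205 + 237417 + 91652 + 174026 + 202923 + 107736) / 9 = 133504.1111111111
—
[mpg_min: mpg BETWEEN 42 AND 57 OR doors > 4]
vin=E59: ✓ → 130752
vin=E64: ✗
vin=E84: ✓ → 14834
vin=E46: ✗
vin=E77: ✓ → 70942
vin=E96: ✓ → 237417
vin=E14: ✗
vin=E19: ✗
vin=E93: ✗
vin=E29: ✓ → 107736
mpg_min = MIN(130752, 14834, 70942, 237417, 107736) = 14834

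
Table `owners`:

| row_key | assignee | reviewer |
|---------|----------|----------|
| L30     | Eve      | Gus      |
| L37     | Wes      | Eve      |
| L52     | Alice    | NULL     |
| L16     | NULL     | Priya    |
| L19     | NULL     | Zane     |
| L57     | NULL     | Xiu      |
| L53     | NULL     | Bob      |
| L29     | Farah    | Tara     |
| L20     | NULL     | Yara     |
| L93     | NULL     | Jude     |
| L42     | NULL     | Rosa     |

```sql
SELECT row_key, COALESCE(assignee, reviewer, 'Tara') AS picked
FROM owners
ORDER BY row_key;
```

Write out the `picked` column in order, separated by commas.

Priya, Zane, Yara, Farah, Eve, Wes, Rosa, Alice, Bob, Xiu, Jude

row_key=L16: assignee=NULL, reviewer=Priya → Priya
row_key=L19: assignee=NULL, reviewer=Zane → Zane
row_key=L20: assignee=NULL, reviewer=Yara → Yara
row_key=L29: assignee=Farah → Farah
row_key=L30: assignee=Eve → Eve
row_key=L37: assignee=Wes → Wes
row_key=L42: assignee=NULL, reviewer=Rosa → Rosa
row_key=L52: assignee=Alice → Alice
row_key=L53: assignee=NULL, reviewer=Bob → Bob
row_key=L57: assignee=NULL, reviewer=Xiu → Xiu
row_key=L93: assignee=NULL, reviewer=Jude → Jude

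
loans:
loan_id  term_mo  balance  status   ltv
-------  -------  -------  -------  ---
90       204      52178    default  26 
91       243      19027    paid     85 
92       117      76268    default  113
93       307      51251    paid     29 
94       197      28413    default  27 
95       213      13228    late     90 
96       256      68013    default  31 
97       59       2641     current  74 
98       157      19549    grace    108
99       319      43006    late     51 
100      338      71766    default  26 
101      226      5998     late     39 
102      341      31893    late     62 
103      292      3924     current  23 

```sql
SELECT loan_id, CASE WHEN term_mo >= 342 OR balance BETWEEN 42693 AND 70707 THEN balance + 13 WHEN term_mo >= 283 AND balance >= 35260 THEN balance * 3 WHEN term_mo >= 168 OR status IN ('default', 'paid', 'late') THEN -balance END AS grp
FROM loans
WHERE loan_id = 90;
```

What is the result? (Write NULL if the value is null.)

52191

loan_id = 90: term_mo=204, balance=52178, status=default, ltv=26.
term_mo >= 342 OR balance BETWEEN 42693 AND 70707 → true → 52191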